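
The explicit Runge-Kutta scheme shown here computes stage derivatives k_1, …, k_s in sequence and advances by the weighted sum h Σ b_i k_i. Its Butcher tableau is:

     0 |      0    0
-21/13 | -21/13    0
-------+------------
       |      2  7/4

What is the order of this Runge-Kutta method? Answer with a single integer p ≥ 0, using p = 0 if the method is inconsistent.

b = (2, 7/4)
c = (0, -21/13)
Σ b_i: 2·1 + 7/4·1 = 15/4 ≠ 1 ⇒ order 0.

0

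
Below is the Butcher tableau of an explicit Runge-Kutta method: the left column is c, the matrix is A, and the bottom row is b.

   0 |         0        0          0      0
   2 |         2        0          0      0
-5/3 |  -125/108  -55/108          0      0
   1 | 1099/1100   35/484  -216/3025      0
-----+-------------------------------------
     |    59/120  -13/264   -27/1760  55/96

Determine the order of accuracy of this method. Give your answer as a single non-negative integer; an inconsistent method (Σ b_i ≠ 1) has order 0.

4

b = (59/120, -13/264, -27/1760, 55/96)
c = (0, 2, -5/3, 1)
Ac = (0, 0, -55/54, 29/110)
Σ b_i: 59/120·1 + (-13/264)·1 + (-27/1760)·1 + 55/96·1 = 1 ✓
b·c: (-13/264)·2 + (-27/1760)·(-5/3) + 55/96·1 = 1/2 ✓
b·c²: (-13/264)·4 + (-27/1760)·25/9 + 55/96·1 = 1/3 ✓
b·Ac: (-27/1760)·(-55/54) + 55/96·29/110 = 1/6 ✓
b·c³: (-13/264)·8 + (-27/1760)·(-125/27) + 55/96·1 = 1/4 ✓
b·(c∘Ac): (-27/1760)·275/162 + 55/96·29/110 = 1/8 ✓
b·Ac²: (-27/1760)·(-55/27) + 55/96·1/11 = 1/12 ✓
b·A²c: 55/96·4/55 = 1/24 ✓; 4 stages ⇒ order 4.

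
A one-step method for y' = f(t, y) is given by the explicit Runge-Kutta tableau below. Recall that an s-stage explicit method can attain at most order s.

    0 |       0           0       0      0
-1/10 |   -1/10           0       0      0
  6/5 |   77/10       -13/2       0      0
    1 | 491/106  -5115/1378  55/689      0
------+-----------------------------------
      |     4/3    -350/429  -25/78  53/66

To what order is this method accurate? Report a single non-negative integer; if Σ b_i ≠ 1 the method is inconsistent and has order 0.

4

b = (4/3, -350/429, -25/78, 53/66)
c = (0, -1/10, 6/5, 1)
Ac = (0, 0, 13/20, 99/212)
Σ b_i: 4/3·1 + (-350/429)·1 + (-25/78)·1 + 53/66·1 = 1 ✓
b·c: (-350/429)·(-1/10) + (-25/78)·6/5 + 53/66·1 = 1/2 ✓
b·c²: (-350/429)·1/100 + (-25/78)·36/25 + 53/66·1 = 1/3 ✓
b·Ac: (-25/78)·13/20 + 53/66·99/212 = 1/6 ✓
b·c³: (-350/429)·(-1/1000) + (-25/78)·216/125 + 53/66·1 = 1/4 ✓
b·(c∘Ac): (-25/78)·39/50 + 53/66·99/212 = 1/8 ✓
b·Ac²: (-25/78)·(-13/200) + 53/66·33/424 = 1/12 ✓
b·A²c: 53/66·11/212 = 1/24 ✓; 4 stages ⇒ order 4.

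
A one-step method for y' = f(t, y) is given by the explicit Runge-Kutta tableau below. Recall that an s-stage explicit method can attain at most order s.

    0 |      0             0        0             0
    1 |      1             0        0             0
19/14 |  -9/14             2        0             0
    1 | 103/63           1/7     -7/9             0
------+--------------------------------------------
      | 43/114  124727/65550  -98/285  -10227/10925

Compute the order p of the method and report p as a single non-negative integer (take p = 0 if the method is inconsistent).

b = (43/114, 124727/65550, -98/285, -10227/10925)
c = (0, 1, 19/14, 1)
Ac = (0, 0, 2, -115/126)
Σ b_i: 43/114·1 + 124727/65550·1 + (-98/285)·1 + (-10227/10925)·1 = 1 ✓
b·c: 124727/65550·1 + (-98/285)·19/14 + (-10227/10925)·1 = 1/2 ✓
b·c²: 124727/65550·1 + (-98/285)·361/196 + (-10227/10925)·1 = 1/3 ✓
b·Ac: (-98/285)·2 + (-10227/10925)·(-115/126) = 1/6 ✓
b·c³: 124727/65550·1 + (-98/285)·6859/2744 + (-10227/10925)·1 = 3/28 ≠ 1/4 ⇒ order 3.
b·(c∘Ac): (-98/285)·19/7 + (-10227/10925)·(-115/126) = -3/38 ≠ 1/8
b·Ac²: (-98/285)·2 + (-10227/10925)·(-325/252) = 239/460 ≠ 1/12
b·A²c: (-10227/10925)·(-14/9) = 47726/32775 ≠ 1/24

3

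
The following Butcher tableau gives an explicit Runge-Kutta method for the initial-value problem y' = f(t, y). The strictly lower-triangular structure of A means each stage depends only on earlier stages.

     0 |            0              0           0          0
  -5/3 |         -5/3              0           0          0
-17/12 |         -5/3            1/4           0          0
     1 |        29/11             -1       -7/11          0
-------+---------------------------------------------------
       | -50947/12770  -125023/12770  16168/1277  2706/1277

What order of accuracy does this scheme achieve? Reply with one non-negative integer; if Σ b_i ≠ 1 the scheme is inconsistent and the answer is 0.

3

b = (-50947/12770, -125023/12770, 16168/1277, 2706/1277)
c = (0, -5/3, -17/12, 1)
Ac = (0, 0, -5/12, 113/44)
Σ b_i: (-50947/12770)·1 + (-125023/12770)·1 + 16168/1277·1 + 2706/1277·1 = 1 ✓
b·c: (-125023/12770)·(-5/3) + 16168/1277·(-17/12) + 2706/1277·1 = 1/2 ✓
b·c²: (-125023/12770)·25/9 + 16168/1277·289/144 + 2706/1277·1 = 1/3 ✓
b·Ac: 16168/1277·(-5/12) + 2706/1277·113/44 = 1/6 ✓
b·c³: (-125023/12770)·(-125/27) + 16168/1277·(-4913/1728) + 2706/1277·1 = 116949/10216 ≠ 1/4 ⇒ order 3.
b·(c∘Ac): 16168/1277·85/144 + 2706/1277·113/44 = 148438/11493 ≠ 1/8
b·Ac²: 16168/1277·25/36 + 2706/1277·(-2141/528) = 18371/91944 ≠ 1/12
b·A²c: 2706/1277·35/132 = 1435/2554 ≠ 1/24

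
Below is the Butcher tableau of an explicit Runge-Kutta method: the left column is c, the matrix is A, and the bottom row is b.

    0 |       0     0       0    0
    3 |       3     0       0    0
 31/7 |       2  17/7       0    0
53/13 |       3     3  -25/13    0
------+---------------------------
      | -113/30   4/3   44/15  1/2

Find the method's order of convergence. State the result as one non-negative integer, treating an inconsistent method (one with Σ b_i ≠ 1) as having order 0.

1

b = (-113/30, 4/3, 44/15, 1/2)
c = (0, 3, 31/7, 53/13)
Ac = (0, 0, 51/7, 44/91)
Σ b_i: (-113/30)·1 + 4/3·1 + 44/15·1 + 1/2·1 = 1 ✓
b·c: 4/3·3 + 44/15·31/7 + 1/2·53/13 = 51949/2730 ≠ 1/2 ⇒ order 1.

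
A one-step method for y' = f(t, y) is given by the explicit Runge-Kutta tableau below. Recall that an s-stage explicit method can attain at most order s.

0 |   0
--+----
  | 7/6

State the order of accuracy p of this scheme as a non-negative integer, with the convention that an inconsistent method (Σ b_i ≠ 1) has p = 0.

b = (7/6)
c = (0)
Σ b_i: 7/6·1 = 7/6 ≠ 1 ⇒ order 0.

0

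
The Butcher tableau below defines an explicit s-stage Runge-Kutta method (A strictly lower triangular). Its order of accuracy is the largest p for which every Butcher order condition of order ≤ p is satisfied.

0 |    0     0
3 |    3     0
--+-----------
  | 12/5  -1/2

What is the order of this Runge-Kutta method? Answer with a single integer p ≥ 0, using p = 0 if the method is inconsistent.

0

b = (12/5, -1/2)
c = (0, 3)
Σ b_i: 12/5·1 + (-1/2)·1 = 19/10 ≠ 1 ⇒ order 0.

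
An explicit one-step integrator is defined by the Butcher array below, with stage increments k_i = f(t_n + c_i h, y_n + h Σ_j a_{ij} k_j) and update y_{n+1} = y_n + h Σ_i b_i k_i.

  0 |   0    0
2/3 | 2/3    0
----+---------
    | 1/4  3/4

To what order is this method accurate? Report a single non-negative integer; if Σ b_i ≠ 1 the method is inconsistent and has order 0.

2

b = (1/4, 3/4)
c = (0, 2/3)
Σ b_i: 1/4·1 + 3/4·1 = 1 ✓
b·c: 3/4·2/3 = 1/2 ✓; 2 stages ⇒ order 2.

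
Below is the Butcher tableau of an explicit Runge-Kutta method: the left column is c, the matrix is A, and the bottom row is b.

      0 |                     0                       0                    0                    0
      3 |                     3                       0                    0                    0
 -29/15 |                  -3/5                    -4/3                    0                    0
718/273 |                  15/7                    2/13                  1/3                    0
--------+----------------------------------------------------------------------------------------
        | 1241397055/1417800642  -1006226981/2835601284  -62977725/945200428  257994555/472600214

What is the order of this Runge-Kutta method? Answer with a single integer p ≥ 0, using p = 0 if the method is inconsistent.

3

b = (1241397055/1417800642, -1006226981/2835601284, -62977725/945200428, 257994555/472600214)
c = (0, 3, -29/15, 718/273)
Ac = (0, 0, -4, -107/585)
Σ b_i: 1241397055/1417800642·1 + (-1006226981/2835601284)·1 + (-62977725/945200428)·1 + 257994555/472600214·1 = 1 ✓
b·c: (-1006226981/2835601284)·3 + (-62977725/945200428)·(-29/15) + 257994555/472600214·718/273 = 1/2 ✓
b·c²: (-1006226981/2835601284)·9 + (-62977725/945200428)·841/225 + 257994555/472600214·515524/74529 = 1/3 ✓
b·Ac: (-62977725/945200428)·(-4) + 257994555/472600214·(-107/585) = 1/6 ✓
b·c³: (-1006226981/2835601284)·27 + (-62977725/945200428)·(-24389/3375) + 257994555/472600214·370146232/20346417 = 1609413403471/1935297876330 ≠ 1/4 ⇒ order 3.
b·(c∘Ac): (-62977725/945200428)·116/15 + 257994555/472600214·(-76826/159705) = -1654299022/2126700963 ≠ 1/8
b·Ac²: (-62977725/945200428)·(-12) + 257994555/472600214·23083/8775 = 47543925817/21267009630 ≠ 1/12
b·A²c: 257994555/472600214·(-4/3) = -171996370/236300107 ≠ 1/24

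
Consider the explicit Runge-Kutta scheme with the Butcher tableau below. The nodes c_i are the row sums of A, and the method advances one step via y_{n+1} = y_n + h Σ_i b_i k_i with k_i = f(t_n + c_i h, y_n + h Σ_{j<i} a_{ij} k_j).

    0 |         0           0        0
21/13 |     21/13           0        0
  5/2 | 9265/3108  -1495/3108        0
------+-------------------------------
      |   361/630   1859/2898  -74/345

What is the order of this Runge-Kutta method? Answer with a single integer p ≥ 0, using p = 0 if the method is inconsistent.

3

b = (361/630, 1859/2898, -74/345)
c = (0, 21/13, 5/2)
Ac = (0, 0, -115/148)
Σ b_i: 361/630·1 + 1859/2898·1 + (-74/345)·1 = 1 ✓
b·c: 1859/2898·21/13 + (-74/345)·5/2 = 1/2 ✓
b·c²: 1859/2898·441/169 + (-74/345)·25/4 = 1/3 ✓
b·Ac: (-74/345)·(-115/148) = 1/6 ✓; 3 stages ⇒ order 3.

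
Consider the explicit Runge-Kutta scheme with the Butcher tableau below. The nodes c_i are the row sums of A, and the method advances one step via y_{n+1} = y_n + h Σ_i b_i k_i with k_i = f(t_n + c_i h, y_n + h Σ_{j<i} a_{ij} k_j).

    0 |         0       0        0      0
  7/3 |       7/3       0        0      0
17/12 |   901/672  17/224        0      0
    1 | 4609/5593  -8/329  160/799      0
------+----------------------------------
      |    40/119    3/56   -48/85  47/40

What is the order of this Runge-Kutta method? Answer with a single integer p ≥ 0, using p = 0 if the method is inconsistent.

4

b = (40/119, 3/56, -48/85, 47/40)
c = (0, 7/3, 17/12, 1)
Ac = (0, 0, 17/96, 32/141)
Σ b_i: 40/119·1 + 3/56·1 + (-48/85)·1 + 47/40·1 = 1 ✓
b·c: 3/56·7/3 + (-48/85)·17/12 + 47/40·1 = 1/2 ✓
b·c²: 3/56·49/9 + (-48/85)·289/144 + 47/40·1 = 1/3 ✓
b·Ac: (-48/85)·17/96 + 47/40·32/141 = 1/6 ✓
b·c³: 3/56·343/27 + (-48/85)·4913/1728 + 47/40·1 = 1/4 ✓
b·(c∘Ac): (-48/85)·289/1152 + 47/40·32/141 = 1/8 ✓
b·Ac²: (-48/85)·119/288 + 47/40·38/141 = 1/12 ✓
b·A²c: 47/40·5/141 = 1/24 ✓; 4 stages ⇒ order 4.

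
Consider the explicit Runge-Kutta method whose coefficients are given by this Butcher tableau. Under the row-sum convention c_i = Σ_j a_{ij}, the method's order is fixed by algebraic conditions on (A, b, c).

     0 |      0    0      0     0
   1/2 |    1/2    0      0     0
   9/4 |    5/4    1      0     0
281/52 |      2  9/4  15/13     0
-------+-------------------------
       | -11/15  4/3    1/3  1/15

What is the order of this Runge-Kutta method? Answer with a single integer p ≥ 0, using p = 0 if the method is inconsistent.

b = (-11/15, 4/3, 1/3, 1/15)
c = (0, 1/2, 9/4, 281/52)
Ac = (0, 0, 1/2, 387/104)
Σ b_i: (-11/15)·1 + 4/3·1 + 1/3·1 + 1/15·1 = 1 ✓
b·c: 4/3·1/2 + 1/3·9/4 + 1/15·281/52 = 231/130 ≠ 1/2 ⇒ order 1.

1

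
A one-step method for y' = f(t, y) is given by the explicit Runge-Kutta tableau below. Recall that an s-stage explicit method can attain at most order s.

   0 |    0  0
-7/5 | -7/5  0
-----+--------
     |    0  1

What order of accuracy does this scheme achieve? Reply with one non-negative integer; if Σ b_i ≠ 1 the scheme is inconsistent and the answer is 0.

1

b = (0, 1)
c = (0, -7/5)
Σ b_i: 1·1 = 1 ✓
b·c: 1·(-7/5) = -7/5 ≠ 1/2 ⇒ order 1.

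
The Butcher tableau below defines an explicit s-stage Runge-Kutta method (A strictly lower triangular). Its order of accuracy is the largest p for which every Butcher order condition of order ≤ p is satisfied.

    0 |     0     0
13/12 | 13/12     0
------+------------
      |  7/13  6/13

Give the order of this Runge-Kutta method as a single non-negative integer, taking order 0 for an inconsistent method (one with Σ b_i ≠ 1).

b = (7/13, 6/13)
c = (0, 13/12)
Σ b_i: 7/13·1 + 6/13·1 = 1 ✓
b·c: 6/13·13/12 = 1/2 ✓; 2 stages ⇒ order 2.

2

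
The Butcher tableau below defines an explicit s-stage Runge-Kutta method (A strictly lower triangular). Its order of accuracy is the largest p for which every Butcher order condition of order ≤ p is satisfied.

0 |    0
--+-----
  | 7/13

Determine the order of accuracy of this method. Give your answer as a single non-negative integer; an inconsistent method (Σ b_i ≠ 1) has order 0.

b = (7/13)
c = (0)
Σ b_i: 7/13·1 = 7/13 ≠ 1 ⇒ order 0.

0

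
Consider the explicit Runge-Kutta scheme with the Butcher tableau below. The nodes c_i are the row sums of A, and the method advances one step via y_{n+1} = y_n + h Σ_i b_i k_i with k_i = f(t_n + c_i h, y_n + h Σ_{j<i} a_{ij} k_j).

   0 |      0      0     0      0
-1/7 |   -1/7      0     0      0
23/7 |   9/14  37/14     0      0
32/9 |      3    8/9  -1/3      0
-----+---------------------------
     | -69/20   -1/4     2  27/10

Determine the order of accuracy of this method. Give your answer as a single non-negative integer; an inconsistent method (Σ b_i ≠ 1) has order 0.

1

b = (-69/20, -1/4, 2, 27/10)
c = (0, -1/7, 23/7, 32/9)
Ac = (0, 0, -37/98, -11/9)
Σ b_i: (-69/20)·1 + (-1/4)·1 + 2·1 + 27/10·1 = 1 ✓
b·c: (-1/4)·(-1/7) + 2·23/7 + 27/10·32/9 = 2269/140 ≠ 1/2 ⇒ order 1.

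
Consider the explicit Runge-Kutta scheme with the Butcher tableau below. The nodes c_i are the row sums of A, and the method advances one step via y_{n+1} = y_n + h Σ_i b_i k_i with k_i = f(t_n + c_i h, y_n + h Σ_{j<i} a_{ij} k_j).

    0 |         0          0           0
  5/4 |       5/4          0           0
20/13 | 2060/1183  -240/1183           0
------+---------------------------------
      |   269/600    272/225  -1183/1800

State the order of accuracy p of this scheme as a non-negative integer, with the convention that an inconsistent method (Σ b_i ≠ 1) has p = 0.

3

b = (269/600, 272/225, -1183/1800)
c = (0, 5/4, 20/13)
Ac = (0, 0, -300/1183)
Σ b_i: 269/600·1 + 272/225·1 + (-1183/1800)·1 = 1 ✓
b·c: 272/225·5/4 + (-1183/1800)·20/13 = 1/2 ✓
b·c²: 272/225·25/16 + (-1183/1800)·400/169 = 1/3 ✓
b·Ac: (-1183/1800)·(-300/1183) = 1/6 ✓; 3 stages ⇒ order 3.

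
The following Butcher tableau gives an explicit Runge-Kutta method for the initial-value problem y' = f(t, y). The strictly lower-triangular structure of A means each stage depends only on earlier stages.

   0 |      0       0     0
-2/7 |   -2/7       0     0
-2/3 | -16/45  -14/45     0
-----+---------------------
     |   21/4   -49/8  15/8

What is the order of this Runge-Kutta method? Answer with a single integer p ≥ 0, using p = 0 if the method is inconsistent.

b = (21/4, -49/8, 15/8)
c = (0, -2/7, -2/3)
Ac = (0, 0, 4/45)
Σ b_i: 21/4·1 + (-49/8)·1 + 15/8·1 = 1 ✓
b·c: (-49/8)·(-2/7) + 15/8·(-2/3) = 1/2 ✓
b·c²: (-49/8)·4/49 + 15/8·4/9 = 1/3 ✓
b·Ac: 15/8·4/45 = 1/6 ✓; 3 stages ⇒ order 3.

3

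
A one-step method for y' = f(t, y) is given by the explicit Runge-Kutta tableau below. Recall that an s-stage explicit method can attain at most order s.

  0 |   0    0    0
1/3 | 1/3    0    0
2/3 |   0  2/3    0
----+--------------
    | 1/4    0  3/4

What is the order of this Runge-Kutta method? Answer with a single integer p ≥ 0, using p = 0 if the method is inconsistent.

3

b = (1/4, 0, 3/4)
c = (0, 1/3, 2/3)
Ac = (0, 0, 2/9)
Σ b_i: 1/4·1 + 3/4·1 = 1 ✓
b·c: 3/4·2/3 = 1/2 ✓
b·c²: 3/4·4/9 = 1/3 ✓
b·Ac: 3/4·2/9 = 1/6 ✓; 3 stages ⇒ order 3.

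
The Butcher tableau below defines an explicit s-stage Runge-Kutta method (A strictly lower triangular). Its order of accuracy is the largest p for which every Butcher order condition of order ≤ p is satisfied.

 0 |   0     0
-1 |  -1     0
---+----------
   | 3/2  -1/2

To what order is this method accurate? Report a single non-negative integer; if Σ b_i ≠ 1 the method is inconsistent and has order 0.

2

b = (3/2, -1/2)
c = (0, -1)
Σ b_i: 3/2·1 + (-1/2)·1 = 1 ✓
b·c: (-1/2)·(-1) = 1/2 ✓; 2 stages ⇒ order 2.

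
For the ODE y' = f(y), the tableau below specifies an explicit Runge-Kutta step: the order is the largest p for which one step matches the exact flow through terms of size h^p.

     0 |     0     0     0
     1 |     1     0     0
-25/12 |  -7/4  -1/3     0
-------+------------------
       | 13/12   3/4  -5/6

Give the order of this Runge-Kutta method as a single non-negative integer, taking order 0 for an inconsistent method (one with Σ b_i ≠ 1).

1

b = (13/12, 3/4, -5/6)
c = (0, 1, -25/12)
Ac = (0, 0, -1/3)
Σ b_i: 13/12·1 + 3/4·1 + (-5/6)·1 = 1 ✓
b·c: 3/4·1 + (-5/6)·(-25/12) = 179/72 ≠ 1/2 ⇒ order 1.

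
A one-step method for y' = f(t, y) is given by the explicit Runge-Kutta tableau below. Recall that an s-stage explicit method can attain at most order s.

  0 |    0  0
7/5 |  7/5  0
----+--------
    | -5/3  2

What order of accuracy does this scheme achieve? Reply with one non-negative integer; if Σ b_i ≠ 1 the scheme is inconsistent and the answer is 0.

0

b = (-5/3, 2)
c = (0, 7/5)
Σ b_i: (-5/3)·1 + 2·1 = 1/3 ≠ 1 ⇒ order 0.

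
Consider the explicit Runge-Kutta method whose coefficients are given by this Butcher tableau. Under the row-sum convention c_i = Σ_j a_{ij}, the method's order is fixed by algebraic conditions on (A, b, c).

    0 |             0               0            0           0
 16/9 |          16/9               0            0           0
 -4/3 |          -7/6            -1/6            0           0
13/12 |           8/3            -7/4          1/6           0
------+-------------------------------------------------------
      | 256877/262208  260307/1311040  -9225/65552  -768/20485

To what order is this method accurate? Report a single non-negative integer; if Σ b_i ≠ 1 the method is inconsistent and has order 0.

b = (256877/262208, 260307/1311040, -9225/65552, -768/20485)
c = (0, 16/9, -4/3, 13/12)
Ac = (0, 0, -8/27, -10/3)
Σ b_i: 256877/262208·1 + 260307/1311040·1 + (-9225/65552)·1 + (-768/20485)·1 = 1 ✓
b·c: 260307/1311040·16/9 + (-9225/65552)·(-4/3) + (-768/20485)·13/12 = 1/2 ✓
b·c²: 260307/1311040·256/81 + (-9225/65552)·16/9 + (-768/20485)·169/144 = 1/3 ✓
b·Ac: (-9225/65552)·(-8/27) + (-768/20485)·(-10/3) = 1/6 ✓
b·c³: 260307/1311040·4096/729 + (-9225/65552)·(-64/27) + (-768/20485)·2197/1728 = 155032/110619 ≠ 1/4 ⇒ order 3.
b·(c∘Ac): (-9225/65552)·32/81 + (-768/20485)·(-65/18) = 2942/36873 ≠ 1/8
b·Ac²: (-9225/65552)·(-128/243) + (-768/20485)·(-424/81) = 16616/61455 ≠ 1/12
b·A²c: (-768/20485)·(-4/81) = 1024/553095 ≠ 1/24

3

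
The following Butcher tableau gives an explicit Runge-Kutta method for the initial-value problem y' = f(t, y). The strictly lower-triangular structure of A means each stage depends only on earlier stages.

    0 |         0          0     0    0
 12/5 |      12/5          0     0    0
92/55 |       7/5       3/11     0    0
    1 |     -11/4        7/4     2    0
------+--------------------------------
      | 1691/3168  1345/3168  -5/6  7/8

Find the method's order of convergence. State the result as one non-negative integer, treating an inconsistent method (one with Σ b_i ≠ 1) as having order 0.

2

b = (1691/3168, 1345/3168, -5/6, 7/8)
c = (0, 12/5, 92/55, 1)
Ac = (0, 0, 36/55, 83/11)
Σ b_i: 1691/3168·1 + 1345/3168·1 + (-5/6)·1 + 7/8·1 = 1 ✓
b·c: 1345/3168·12/5 + (-5/6)·92/55 + 7/8·1 = 1/2 ✓
b·c²: 1345/3168·144/25 + (-5/6)·8464/3025 + 7/8·1 = 14357/14520 ≠ 1/3 ⇒ order 2.
b·Ac: (-5/6)·36/55 + 7/8·83/11 = 533/88 ≠ 1/6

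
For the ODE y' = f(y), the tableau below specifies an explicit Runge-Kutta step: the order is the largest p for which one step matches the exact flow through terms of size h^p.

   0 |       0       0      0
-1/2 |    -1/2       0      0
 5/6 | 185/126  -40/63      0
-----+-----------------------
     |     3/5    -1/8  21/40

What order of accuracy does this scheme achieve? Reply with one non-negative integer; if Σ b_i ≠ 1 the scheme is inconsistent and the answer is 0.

3

b = (3/5, -1/8, 21/40)
c = (0, -1/2, 5/6)
Ac = (0, 0, 20/63)
Σ b_i: 3/5·1 + (-1/8)·1 + 21/40·1 = 1 ✓
b·c: (-1/8)·(-1/2) + 21/40·5/6 = 1/2 ✓
b·c²: (-1/8)·1/4 + 21/40·25/36 = 1/3 ✓
b·Ac: 21/40·20/63 = 1/6 ✓; 3 stages ⇒ order 3.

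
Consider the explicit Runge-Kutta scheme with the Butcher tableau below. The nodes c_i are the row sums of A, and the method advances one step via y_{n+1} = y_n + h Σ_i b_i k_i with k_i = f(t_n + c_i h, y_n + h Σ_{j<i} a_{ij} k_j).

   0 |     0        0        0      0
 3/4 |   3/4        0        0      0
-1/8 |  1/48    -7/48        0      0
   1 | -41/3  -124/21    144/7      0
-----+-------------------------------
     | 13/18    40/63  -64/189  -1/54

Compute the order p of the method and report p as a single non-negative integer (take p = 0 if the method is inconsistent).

b = (13/18, 40/63, -64/189, -1/54)
c = (0, 3/4, -1/8, 1)
Ac = (0, 0, -7/64, -7)
Σ b_i: 13/18·1 + 40/63·1 + (-64/189)·1 + (-1/54)·1 = 1 ✓
b·c: 40/63·3/4 + (-64/189)·(-1/8) + (-1/54)·1 = 1/2 ✓
b·c²: 40/63·9/16 + (-64/189)·1/64 + (-1/54)·1 = 1/3 ✓
b·Ac: (-64/189)·(-7/64) + (-1/54)·(-7) = 1/6 ✓
b·c³: 40/63·27/64 + (-64/189)·(-1/512) + (-1/54)·1 = 1/4 ✓
b·(c∘Ac): (-64/189)·7/512 + (-1/54)·(-7) = 1/8 ✓
b·Ac²: (-64/189)·(-21/256) + (-1/54)·(-3) = 1/12 ✓
b·A²c: (-1/54)·(-9/4) = 1/24 ✓; 4 stages ⇒ order 4.

4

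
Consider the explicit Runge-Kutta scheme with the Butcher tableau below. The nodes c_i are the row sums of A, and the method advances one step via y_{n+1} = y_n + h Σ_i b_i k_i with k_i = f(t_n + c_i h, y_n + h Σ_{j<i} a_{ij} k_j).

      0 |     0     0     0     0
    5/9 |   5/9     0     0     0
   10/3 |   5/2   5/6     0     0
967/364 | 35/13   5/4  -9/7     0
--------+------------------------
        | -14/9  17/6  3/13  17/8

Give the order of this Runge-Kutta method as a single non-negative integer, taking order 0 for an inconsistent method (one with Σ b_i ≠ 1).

b = (-14/9, 17/6, 3/13, 17/8)
c = (0, 5/9, 10/3, 967/364)
Ac = (0, 0, 25/54, -905/252)
Σ b_i: (-14/9)·1 + 17/6·1 + 3/13·1 + 17/8·1 = 3401/936 ≠ 1 ⇒ order 0.

0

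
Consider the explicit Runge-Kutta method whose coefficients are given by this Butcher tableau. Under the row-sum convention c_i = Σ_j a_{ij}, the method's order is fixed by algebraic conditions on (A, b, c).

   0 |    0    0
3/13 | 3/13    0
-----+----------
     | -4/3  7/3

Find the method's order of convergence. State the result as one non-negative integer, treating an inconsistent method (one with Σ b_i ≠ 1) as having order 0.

b = (-4/3, 7/3)
c = (0, 3/13)
Σ b_i: (-4/3)·1 + 7/3·1 = 1 ✓
b·c: 7/3·3/13 = 7/13 ≠ 1/2 ⇒ order 1.

1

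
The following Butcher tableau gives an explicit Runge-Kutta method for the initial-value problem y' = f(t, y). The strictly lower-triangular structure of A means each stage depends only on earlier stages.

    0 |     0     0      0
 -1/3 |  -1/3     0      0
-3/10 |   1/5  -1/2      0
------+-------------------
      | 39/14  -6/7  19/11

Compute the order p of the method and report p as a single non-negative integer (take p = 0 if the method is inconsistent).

0

b = (39/14, -6/7, 19/11)
c = (0, -1/3, -3/10)
Ac = (0, 0, 1/6)
Σ b_i: 39/14·1 + (-6/7)·1 + 19/11·1 = 563/154 ≠ 1 ⇒ order 0.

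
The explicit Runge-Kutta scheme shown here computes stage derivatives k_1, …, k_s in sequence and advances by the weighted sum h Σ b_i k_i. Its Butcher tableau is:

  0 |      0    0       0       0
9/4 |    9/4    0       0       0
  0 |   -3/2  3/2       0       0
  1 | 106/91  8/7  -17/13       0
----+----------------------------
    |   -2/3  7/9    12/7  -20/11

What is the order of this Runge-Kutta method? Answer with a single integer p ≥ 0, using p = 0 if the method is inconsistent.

0

b = (-2/3, 7/9, 12/7, -20/11)
c = (0, 9/4, 0, 1)
Ac = (0, 0, 27/8, 18/7)
Σ b_i: (-2/3)·1 + 7/9·1 + 12/7·1 + (-20/11)·1 = 5/693 ≠ 1 ⇒ order 0.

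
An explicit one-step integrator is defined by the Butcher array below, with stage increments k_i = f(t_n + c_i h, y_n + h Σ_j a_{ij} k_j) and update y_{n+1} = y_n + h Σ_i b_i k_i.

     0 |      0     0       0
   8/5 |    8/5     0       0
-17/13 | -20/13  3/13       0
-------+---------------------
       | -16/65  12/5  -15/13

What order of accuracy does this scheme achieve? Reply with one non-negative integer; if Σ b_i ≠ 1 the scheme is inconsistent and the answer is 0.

b = (-16/65, 12/5, -15/13)
c = (0, 8/5, -17/13)
Ac = (0, 0, 24/65)
Σ b_i: (-16/65)·1 + 12/5·1 + (-15/13)·1 = 1 ✓
b·c: 12/5·8/5 + (-15/13)·(-17/13) = 22599/4225 ≠ 1/2 ⇒ order 1.

1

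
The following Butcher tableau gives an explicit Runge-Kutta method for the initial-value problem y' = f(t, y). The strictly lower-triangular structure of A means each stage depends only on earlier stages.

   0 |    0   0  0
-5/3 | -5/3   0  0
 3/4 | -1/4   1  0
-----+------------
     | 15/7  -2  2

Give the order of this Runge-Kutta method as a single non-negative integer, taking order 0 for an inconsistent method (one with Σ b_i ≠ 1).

b = (15/7, -2, 2)
c = (0, -5/3, 3/4)
Ac = (0, 0, -5/3)
Σ b_i: 15/7·1 + (-2)·1 + 2·1 = 15/7 ≠ 1 ⇒ order 0.

0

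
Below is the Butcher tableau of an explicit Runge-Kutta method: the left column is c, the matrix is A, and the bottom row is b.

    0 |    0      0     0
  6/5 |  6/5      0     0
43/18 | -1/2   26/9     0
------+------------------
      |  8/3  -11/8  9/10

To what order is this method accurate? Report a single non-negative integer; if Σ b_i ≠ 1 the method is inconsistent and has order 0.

0

b = (8/3, -11/8, 9/10)
c = (0, 6/5, 43/18)
Ac = (0, 0, 52/15)
Σ b_i: 8/3·1 + (-11/8)·1 + 9/10·1 = 263/120 ≠ 1 ⇒ order 0.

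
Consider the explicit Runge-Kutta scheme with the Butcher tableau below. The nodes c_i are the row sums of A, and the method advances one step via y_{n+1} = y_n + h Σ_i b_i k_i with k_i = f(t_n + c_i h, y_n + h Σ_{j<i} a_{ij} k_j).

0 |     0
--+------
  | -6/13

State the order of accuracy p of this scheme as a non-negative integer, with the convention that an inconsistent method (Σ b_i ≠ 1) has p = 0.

0

b = (-6/13)
c = (0)
Σ b_i: (-6/13)·1 = -6/13 ≠ 1 ⇒ order 0.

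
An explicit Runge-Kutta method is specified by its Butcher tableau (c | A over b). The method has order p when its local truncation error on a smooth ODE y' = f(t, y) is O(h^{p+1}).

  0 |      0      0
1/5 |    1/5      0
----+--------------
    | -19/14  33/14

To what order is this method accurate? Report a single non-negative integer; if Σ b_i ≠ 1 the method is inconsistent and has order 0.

b = (-19/14, 33/14)
c = (0, 1/5)
Σ b_i: (-19/14)·1 + 33/14·1 = 1 ✓
b·c: 33/14·1/5 = 33/70 ≠ 1/2 ⇒ order 1.

1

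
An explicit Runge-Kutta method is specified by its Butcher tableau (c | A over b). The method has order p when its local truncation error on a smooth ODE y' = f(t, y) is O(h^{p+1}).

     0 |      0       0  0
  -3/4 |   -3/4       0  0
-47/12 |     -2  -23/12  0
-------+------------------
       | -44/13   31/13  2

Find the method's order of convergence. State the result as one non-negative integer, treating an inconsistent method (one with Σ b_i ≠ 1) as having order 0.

b = (-44/13, 31/13, 2)
c = (0, -3/4, -47/12)
Ac = (0, 0, 23/16)
Σ b_i: (-44/13)·1 + 31/13·1 + 2·1 = 1 ✓
b·c: 31/13·(-3/4) + 2·(-47/12) = -1501/156 ≠ 1/2 ⇒ order 1.

1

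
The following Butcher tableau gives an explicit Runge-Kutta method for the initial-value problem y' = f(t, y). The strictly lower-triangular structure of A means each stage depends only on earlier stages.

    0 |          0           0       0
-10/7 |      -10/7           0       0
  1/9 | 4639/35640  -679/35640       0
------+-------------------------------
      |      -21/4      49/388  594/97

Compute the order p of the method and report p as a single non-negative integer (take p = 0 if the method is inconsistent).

3

b = (-21/4, 49/388, 594/97)
c = (0, -10/7, 1/9)
Ac = (0, 0, 97/3564)
Σ b_i: (-21/4)·1 + 49/388·1 + 594/97·1 = 1 ✓
b·c: 49/388·(-10/7) + 594/97·1/9 = 1/2 ✓
b·c²: 49/388·100/49 + 594/97·1/81 = 1/3 ✓
b·Ac: 594/97·97/3564 = 1/6 ✓; 3 stages ⇒ order 3.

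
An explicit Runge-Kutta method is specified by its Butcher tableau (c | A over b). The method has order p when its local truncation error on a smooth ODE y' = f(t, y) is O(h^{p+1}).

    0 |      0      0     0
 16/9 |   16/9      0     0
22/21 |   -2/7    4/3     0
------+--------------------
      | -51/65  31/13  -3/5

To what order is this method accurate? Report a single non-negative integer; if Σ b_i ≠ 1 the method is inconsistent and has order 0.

1

b = (-51/65, 31/13, -3/5)
c = (0, 16/9, 22/21)
Ac = (0, 0, 64/27)
Σ b_i: (-51/65)·1 + 31/13·1 + (-3/5)·1 = 1 ✓
b·c: 31/13·16/9 + (-3/5)·22/21 = 14786/4095 ≠ 1/2 ⇒ order 1.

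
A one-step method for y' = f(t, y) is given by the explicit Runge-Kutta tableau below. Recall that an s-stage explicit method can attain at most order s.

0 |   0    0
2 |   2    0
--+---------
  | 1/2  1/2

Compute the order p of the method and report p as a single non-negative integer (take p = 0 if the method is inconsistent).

b = (1/2, 1/2)
c = (0, 2)
Σ b_i: 1/2·1 + 1/2·1 = 1 ✓
b·c: 1/2·2 = 1 ≠ 1/2 ⇒ order 1.

1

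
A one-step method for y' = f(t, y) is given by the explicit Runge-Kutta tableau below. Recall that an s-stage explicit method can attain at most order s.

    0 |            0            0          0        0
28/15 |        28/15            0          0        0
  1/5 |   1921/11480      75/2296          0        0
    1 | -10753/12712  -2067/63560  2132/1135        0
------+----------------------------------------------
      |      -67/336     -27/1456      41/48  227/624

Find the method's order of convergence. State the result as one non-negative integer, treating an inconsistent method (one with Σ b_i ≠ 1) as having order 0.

b = (-67/336, -27/1456, 41/48, 227/624)
c = (0, 28/15, 1/5, 1)
Ac = (0, 0, 5/82, 143/454)
Σ b_i: (-67/336)·1 + (-27/1456)·1 + 41/48·1 + 227/624·1 = 1 ✓
b·c: (-27/1456)·28/15 + 41/48·1/5 + 227/624·1 = 1/2 ✓
b·c²: (-27/1456)·784/225 + 41/48·1/25 + 227/624·1 = 1/3 ✓
b·Ac: 41/48·5/82 + 227/624·143/454 = 1/6 ✓
b·c³: (-27/1456)·21952/3375 + 41/48·1/125 + 227/624·1 = 1/4 ✓
b·(c∘Ac): 41/48·1/82 + 227/624·143/454 = 1/8 ✓
b·Ac²: 41/48·14/123 + 227/624·(-26/681) = 1/12 ✓
b·A²c: 227/624·26/227 = 1/24 ✓; 4 stages ⇒ order 4.

4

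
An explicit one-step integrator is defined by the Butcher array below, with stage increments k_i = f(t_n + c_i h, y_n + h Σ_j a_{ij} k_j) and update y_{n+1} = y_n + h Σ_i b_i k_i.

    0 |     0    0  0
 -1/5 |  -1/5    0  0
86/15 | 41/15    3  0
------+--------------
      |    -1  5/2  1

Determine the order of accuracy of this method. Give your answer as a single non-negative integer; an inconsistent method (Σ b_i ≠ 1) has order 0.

b = (-1, 5/2, 1)
c = (0, -1/5, 86/15)
Ac = (0, 0, -3/5)
Σ b_i: (-1)·1 + 5/2·1 + 1·1 = 5/2 ≠ 1 ⇒ order 0.

0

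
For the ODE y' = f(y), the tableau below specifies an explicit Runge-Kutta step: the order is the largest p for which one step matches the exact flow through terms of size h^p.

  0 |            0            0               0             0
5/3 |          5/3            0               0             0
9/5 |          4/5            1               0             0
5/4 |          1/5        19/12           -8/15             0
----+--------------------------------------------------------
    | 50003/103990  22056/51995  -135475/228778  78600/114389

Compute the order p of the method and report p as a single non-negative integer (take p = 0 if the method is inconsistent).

3

b = (50003/103990, 22056/51995, -135475/228778, 78600/114389)
c = (0, 5/3, 9/5, 5/4)
Ac = (0, 0, 5/3, 1511/900)
Σ b_i: 50003/103990·1 + 22056/51995·1 + (-135475/228778)·1 + 78600/114389·1 = 1 ✓
b·c: 22056/51995·5/3 + (-135475/228778)·9/5 + 78600/114389·5/4 = 1/2 ✓
b·c²: 22056/51995·25/9 + (-135475/228778)·81/25 + 78600/114389·25/16 = 1/3 ✓
b·Ac: (-135475/228778)·5/3 + 78600/114389·1511/900 = 1/6 ✓
b·c³: 22056/51995·125/27 + (-135475/228778)·729/125 + 78600/114389·125/64 = -552601/3743640 ≠ 1/4 ⇒ order 3.
b·(c∘Ac): (-135475/228778)·3 + 78600/114389·1511/720 = -10435/31197 ≠ 1/8
b·Ac²: (-135475/228778)·25/9 + 78600/114389·36047/13500 = 1954253/10295010 ≠ 1/12
b·A²c: 78600/114389·(-8/9) = -209600/343167 ≠ 1/24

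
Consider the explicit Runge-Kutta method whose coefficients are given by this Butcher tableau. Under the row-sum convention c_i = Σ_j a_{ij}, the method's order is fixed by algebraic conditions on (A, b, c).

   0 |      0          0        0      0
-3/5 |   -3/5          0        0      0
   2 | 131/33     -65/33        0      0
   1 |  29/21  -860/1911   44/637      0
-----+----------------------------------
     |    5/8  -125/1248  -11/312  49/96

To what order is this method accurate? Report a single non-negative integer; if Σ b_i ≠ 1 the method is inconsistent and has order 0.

4

b = (5/8, -125/1248, -11/312, 49/96)
c = (0, -3/5, 2, 1)
Ac = (0, 0, 13/11, 20/49)
Σ b_i: 5/8·1 + (-125/1248)·1 + (-11/312)·1 + 49/96·1 = 1 ✓
b·c: (-125/1248)·(-3/5) + (-11/312)·2 + 49/96·1 = 1/2 ✓
b·c²: (-125/1248)·9/25 + (-11/312)·4 + 49/96·1 = 1/3 ✓
b·Ac: (-11/312)·13/11 + 49/96·20/49 = 1/6 ✓
b·c³: (-125/1248)·(-27/125) + (-11/312)·8 + 49/96·1 = 1/4 ✓
b·(c∘Ac): (-11/312)·26/11 + 49/96·20/49 = 1/8 ✓
b·Ac²: (-11/312)·(-39/55) + 49/96·4/35 = 1/12 ✓
b·A²c: 49/96·4/49 = 1/24 ✓; 4 stages ⇒ order 4.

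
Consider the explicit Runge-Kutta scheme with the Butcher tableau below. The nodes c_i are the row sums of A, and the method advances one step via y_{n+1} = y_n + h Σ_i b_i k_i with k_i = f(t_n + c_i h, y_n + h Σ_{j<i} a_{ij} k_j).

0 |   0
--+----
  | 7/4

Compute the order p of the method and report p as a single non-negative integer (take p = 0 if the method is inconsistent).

b = (7/4)
c = (0)
Σ b_i: 7/4·1 = 7/4 ≠ 1 ⇒ order 0.

0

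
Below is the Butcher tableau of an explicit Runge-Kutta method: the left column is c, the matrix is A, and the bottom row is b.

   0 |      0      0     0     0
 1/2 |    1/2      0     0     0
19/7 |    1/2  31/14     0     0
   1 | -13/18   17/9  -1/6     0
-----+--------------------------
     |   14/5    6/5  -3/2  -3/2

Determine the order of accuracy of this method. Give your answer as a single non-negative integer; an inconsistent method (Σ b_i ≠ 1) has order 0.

1

b = (14/5, 6/5, -3/2, -3/2)
c = (0, 1/2, 19/7, 1)
Ac = (0, 0, 31/28, 31/63)
Σ b_i: 14/5·1 + 6/5·1 + (-3/2)·1 + (-3/2)·1 = 1 ✓
b·c: 6/5·1/2 + (-3/2)·19/7 + (-3/2)·1 = -174/35 ≠ 1/2 ⇒ order 1.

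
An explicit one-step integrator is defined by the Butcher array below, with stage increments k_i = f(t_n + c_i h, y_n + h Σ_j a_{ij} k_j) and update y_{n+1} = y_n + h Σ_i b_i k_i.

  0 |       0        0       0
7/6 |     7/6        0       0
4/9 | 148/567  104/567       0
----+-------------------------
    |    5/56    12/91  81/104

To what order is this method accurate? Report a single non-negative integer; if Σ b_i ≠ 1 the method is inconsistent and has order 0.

3

b = (5/56, 12/91, 81/104)
c = (0, 7/6, 4/9)
Ac = (0, 0, 52/243)
Σ b_i: 5/56·1 + 12/91·1 + 81/104·1 = 1 ✓
b·c: 12/91·7/6 + 81/104·4/9 = 1/2 ✓
b·c²: 12/91·49/36 + 81/104·16/81 = 1/3 ✓
b·Ac: 81/104·52/243 = 1/6 ✓; 3 stages ⇒ order 3.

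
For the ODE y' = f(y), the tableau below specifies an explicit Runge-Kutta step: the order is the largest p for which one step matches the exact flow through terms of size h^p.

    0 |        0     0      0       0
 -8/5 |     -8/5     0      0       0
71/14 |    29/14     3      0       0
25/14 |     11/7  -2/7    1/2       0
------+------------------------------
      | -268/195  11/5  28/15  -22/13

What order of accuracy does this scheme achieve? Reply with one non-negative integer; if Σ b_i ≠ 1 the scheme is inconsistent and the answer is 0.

1

b = (-268/195, 11/5, 28/15, -22/13)
c = (0, -8/5, 71/14, 25/14)
Ac = (0, 0, -24/5, 419/140)
Σ b_i: (-268/195)·1 + 11/5·1 + 28/15·1 + (-22/13)·1 = 1 ✓
b·c: 11/5·(-8/5) + 28/15·71/14 + (-22/13)·25/14 = 19961/6825 ≠ 1/2 ⇒ order 1.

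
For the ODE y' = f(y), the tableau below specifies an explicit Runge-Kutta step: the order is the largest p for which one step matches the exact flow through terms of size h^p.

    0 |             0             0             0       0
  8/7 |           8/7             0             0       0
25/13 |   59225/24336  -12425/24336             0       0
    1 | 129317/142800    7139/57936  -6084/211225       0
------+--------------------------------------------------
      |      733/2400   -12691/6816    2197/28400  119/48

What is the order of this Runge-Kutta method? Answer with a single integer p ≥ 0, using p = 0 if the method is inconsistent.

4

b = (733/2400, -12691/6816, 2197/28400, 119/48)
c = (0, 8/7, 25/13, 1)
Ac = (0, 0, -1775/3042, 61/714)
Σ b_i: 733/2400·1 + (-12691/6816)·1 + 2197/28400·1 + 119/48·1 = 1 ✓
b·c: (-12691/6816)·8/7 + 2197/28400·25/13 + 119/48·1 = 1/2 ✓
b·c²: (-12691/6816)·64/49 + 2197/28400·625/169 + 119/48·1 = 1/3 ✓
b·Ac: 2197/28400·(-1775/3042) + 119/48·61/714 = 1/6 ✓
b·c³: (-12691/6816)·512/343 + 2197/28400·15625/2197 + 119/48·1 = 1/4 ✓
b·(c∘Ac): 2197/28400·(-44375/39546) + 119/48·61/714 = 1/8 ✓
b·Ac²: 2197/28400·(-7100/10647) + 119/48·8/147 = 1/12 ✓
b·A²c: 119/48·2/119 = 1/24 ✓; 4 stages ⇒ order 4.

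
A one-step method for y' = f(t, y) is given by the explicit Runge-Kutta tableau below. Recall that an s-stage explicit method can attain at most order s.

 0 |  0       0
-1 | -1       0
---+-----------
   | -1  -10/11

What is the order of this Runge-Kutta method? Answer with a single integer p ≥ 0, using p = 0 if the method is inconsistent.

b = (-1, -10/11)
c = (0, -1)
Σ b_i: (-1)·1 + (-10/11)·1 = -21/11 ≠ 1 ⇒ order 0.

0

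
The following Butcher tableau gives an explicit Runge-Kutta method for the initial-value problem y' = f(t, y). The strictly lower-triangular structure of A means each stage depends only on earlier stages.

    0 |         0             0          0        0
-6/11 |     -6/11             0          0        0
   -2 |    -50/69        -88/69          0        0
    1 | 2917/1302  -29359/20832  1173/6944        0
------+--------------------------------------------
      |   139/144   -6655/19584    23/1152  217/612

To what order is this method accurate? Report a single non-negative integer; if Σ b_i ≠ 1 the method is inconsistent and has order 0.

4

b = (139/144, -6655/19584, 23/1152, 217/612)
c = (0, -6/11, -2, 1)
Ac = (0, 0, 16/23, 187/434)
Σ b_i: 139/144·1 + (-6655/19584)·1 + 23/1152·1 + 217/612·1 = 1 ✓
b·c: (-6655/19584)·(-6/11) + 23/1152·(-2) + 217/612·1 = 1/2 ✓
b·c²: (-6655/19584)·36/121 + 23/1152·4 + 217/612·1 = 1/3 ✓
b·Ac: 23/1152·16/23 + 217/612·187/434 = 1/6 ✓
b·c³: (-6655/19584)·(-216/1331) + 23/1152·(-8) + 217/612·1 = 1/4 ✓
b·(c∘Ac): 23/1152·(-32/23) + 217/612·187/434 = 1/8 ✓
b·Ac²: 23/1152·(-96/253) + 217/612·612/2387 = 1/12 ✓
b·A²c: 217/612·51/434 = 1/24 ✓; 4 stages ⇒ order 4.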